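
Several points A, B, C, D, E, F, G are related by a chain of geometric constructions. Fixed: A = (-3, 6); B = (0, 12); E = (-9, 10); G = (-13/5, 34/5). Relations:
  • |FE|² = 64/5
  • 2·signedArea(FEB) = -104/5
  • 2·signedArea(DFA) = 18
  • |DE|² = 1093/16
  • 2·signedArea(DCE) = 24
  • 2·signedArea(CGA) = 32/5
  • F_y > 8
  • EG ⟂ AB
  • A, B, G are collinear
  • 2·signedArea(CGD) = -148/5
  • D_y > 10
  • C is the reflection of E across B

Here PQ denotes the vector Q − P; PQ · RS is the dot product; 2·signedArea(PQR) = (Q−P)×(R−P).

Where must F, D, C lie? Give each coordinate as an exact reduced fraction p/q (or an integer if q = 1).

1. F_x = -29/5  [line -2·x + 9·y + -436/5 = 0 ∩ |FE|² = 64/5]
2. F_y = 42/5  [line -2·x + 9·y + -436/5 = 0 ∩ |FE|² = 64/5]
   → F = (-29/5, 42/5)
3. C_x = 9  [C is the reflection of E across B]
4. C_y = 14  [C is the reflection of E across B]
   → C = (9, 14)
5. D_x = -3/4  [2·signedArea(DCE) = 24 ∩ 2·signedArea(DFA) = 18]
6. D_y = 21/2  [2·signedArea(DCE) = 24 ∩ 2·signedArea(DFA) = 18]
   → D = (-3/4, 21/2)

C = (9, 14)
D = (-3/4, 21/2)
F = (-29/5, 42/5)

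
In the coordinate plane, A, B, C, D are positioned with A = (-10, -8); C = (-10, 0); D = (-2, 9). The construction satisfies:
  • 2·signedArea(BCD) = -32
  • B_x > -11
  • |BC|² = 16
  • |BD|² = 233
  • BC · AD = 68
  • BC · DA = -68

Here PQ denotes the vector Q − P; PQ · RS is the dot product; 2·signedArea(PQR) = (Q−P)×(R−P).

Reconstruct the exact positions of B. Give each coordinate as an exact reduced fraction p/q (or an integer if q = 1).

1. B_x = -10  [BC · DA = -68 ∩ 2·signedArea(BCD) = -32]
2. B_y = -4  [BC · DA = -68 ∩ 2·signedArea(BCD) = -32]
   → B = (-10, -4)

B = (-10, -4)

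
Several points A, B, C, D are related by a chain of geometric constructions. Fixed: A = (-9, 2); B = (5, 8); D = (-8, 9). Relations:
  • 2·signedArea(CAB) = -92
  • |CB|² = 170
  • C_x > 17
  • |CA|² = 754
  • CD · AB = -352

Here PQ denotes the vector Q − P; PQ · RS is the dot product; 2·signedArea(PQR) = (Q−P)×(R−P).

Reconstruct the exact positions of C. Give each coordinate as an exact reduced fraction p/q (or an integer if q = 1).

C = (18, 7)

1. C_x = 18  [2·signedArea(CAB) = -92 ∩ CD · AB = -352]
2. C_y = 7  [2·signedArea(CAB) = -92 ∩ CD · AB = -352]
   → C = (18, 7)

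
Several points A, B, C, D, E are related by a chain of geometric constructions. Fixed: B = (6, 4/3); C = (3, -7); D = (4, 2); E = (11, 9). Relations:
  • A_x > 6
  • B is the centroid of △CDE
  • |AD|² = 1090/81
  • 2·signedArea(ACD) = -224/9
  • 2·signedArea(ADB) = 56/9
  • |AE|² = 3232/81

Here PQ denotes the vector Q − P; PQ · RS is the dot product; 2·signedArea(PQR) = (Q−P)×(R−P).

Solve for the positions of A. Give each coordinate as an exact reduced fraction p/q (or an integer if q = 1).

1. A_x = 7  [2·signedArea(ACD) = -224/9 ∩ 2·signedArea(ADB) = 56/9]
2. A_y = 37/9  [2·signedArea(ACD) = -224/9 ∩ 2·signedArea(ADB) = 56/9]
   → A = (7, 37/9)

A = (7, 37/9)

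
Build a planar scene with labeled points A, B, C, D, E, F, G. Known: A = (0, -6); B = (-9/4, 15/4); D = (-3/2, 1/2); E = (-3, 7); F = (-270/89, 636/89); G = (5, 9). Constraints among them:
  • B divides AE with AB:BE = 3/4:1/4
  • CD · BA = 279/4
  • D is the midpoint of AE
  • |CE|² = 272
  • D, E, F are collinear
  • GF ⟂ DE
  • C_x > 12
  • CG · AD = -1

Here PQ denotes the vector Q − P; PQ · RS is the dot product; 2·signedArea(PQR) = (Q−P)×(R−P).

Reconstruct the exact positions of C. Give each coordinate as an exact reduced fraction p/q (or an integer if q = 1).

C = (13, 11)

1. C_x = 13  [line 3/2·x + -13/2·y + 52 = 0 ∩ |CE|² = 272]
2. C_y = 11  [line 3/2·x + -13/2·y + 52 = 0 ∩ |CE|² = 272]
   → C = (13, 11)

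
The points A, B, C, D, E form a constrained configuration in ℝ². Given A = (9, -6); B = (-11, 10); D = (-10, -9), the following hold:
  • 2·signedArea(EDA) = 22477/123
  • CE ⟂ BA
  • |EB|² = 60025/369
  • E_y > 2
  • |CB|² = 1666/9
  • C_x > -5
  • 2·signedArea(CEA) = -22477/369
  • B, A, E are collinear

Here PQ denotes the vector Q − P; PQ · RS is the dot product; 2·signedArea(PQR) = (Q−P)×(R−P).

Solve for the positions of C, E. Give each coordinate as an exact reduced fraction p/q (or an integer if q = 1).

1. E_x = -128/123  [B, A, E are collinear ∩ 2·signedArea(EDA) = 22477/123]
2. E_y = 250/123  [B, A, E are collinear ∩ 2·signedArea(EDA) = 22477/123]
   → E = (-128/123, 250/123)
3. C_x = -4  [2·signedArea(CEA) = -22477/369 ∩ CE ⟂ BA]
4. C_y = -5/3  [2·signedArea(CEA) = -22477/369 ∩ CE ⟂ BA]
   → C = (-4, -5/3)

C = (-4, -5/3)
E = (-128/123, 250/123)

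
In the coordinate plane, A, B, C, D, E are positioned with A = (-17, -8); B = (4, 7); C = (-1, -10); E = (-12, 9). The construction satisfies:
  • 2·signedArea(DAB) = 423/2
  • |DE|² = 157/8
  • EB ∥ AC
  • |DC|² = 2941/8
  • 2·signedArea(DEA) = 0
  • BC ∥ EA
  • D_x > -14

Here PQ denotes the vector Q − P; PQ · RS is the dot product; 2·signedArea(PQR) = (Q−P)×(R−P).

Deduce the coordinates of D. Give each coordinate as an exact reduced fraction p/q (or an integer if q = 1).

1. D_x = -53/4  [2·signedArea(DEA) = 0 ∩ 2·signedArea(DAB) = 423/2]
2. D_y = 19/4  [2·signedArea(DEA) = 0 ∩ 2·signedArea(DAB) = 423/2]
   → D = (-53/4, 19/4)

D = (-53/4, 19/4)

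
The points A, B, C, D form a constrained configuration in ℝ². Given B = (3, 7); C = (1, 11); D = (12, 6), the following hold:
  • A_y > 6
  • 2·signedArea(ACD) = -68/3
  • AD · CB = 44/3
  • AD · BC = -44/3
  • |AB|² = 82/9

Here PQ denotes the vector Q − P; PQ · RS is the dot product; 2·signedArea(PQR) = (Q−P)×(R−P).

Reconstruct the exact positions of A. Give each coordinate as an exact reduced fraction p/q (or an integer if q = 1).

A = (6, 20/3)

1. A_x = 6  [AD · BC = -44/3 ∩ 2·signedArea(ACD) = -68/3]
2. A_y = 20/3  [AD · BC = -44/3 ∩ 2·signedArea(ACD) = -68/3]
   → A = (6, 20/3)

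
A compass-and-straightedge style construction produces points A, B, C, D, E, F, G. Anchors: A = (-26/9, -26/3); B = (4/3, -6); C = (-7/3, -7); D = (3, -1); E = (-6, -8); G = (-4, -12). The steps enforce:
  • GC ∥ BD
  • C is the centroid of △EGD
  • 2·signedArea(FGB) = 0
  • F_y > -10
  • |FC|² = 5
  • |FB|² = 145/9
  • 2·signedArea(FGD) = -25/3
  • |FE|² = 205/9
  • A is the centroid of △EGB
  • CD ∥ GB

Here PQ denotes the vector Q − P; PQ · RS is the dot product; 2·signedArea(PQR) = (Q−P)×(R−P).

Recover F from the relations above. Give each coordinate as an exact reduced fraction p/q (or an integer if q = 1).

1. F_x = -4/3  [2·signedArea(FGB) = 0 ∩ 2·signedArea(FGD) = -25/3]
2. F_y = -9  [2·signedArea(FGB) = 0 ∩ 2·signedArea(FGD) = -25/3]
   → F = (-4/3, -9)

F = (-4/3, -9)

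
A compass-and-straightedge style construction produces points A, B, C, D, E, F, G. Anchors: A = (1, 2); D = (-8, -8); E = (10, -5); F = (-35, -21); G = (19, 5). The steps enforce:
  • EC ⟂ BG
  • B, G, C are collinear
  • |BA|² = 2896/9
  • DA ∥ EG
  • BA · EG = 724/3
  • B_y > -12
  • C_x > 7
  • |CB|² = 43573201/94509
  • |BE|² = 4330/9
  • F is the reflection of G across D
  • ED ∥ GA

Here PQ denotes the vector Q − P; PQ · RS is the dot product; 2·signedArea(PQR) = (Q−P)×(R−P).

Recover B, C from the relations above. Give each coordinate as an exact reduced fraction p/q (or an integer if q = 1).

B = (-11, -34/3)
C = (82519/10501, -11195/10501)

1. B_x = -11  [line -9·x + -10·y + -637/3 = 0 ∩ |BE|² = 4330/9]
2. B_y = -34/3  [line -9·x + -10·y + -637/3 = 0 ∩ |BE|² = 4330/9]
   → B = (-11, -34/3)
3. C_x = 82519/10501  [B, G, C are collinear ∩ EC ⟂ BG]
4. C_y = -11195/10501  [B, G, C are collinear ∩ EC ⟂ BG]
   → C = (82519/10501, -11195/10501)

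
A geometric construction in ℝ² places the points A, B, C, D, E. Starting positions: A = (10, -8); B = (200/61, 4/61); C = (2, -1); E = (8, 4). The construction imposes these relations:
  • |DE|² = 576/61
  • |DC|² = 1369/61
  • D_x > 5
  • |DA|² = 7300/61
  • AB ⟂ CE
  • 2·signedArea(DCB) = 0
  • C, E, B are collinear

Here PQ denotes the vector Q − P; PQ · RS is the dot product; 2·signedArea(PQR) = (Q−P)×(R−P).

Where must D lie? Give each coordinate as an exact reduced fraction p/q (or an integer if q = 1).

1. D_x = 344/61  [line -65/61·x + 78/61·y + 208/61 = 0 ∩ |DC|² = 1369/61]
2. D_y = 124/61  [line -65/61·x + 78/61·y + 208/61 = 0 ∩ |DC|² = 1369/61]
   → D = (344/61, 124/61)

D = (344/61, 124/61)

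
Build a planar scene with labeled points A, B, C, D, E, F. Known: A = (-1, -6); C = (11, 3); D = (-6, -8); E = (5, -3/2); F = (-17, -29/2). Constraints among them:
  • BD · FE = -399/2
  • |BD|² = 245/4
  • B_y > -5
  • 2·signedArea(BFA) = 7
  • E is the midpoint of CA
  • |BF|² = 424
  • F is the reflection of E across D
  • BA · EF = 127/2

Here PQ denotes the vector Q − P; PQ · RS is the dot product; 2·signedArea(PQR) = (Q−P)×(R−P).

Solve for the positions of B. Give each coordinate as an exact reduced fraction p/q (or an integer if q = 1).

1. B_x = 1  [BD · FE = -399/2 ∩ 2·signedArea(BFA) = 7]
2. B_y = -9/2  [BD · FE = -399/2 ∩ 2·signedArea(BFA) = 7]
   → B = (1, -9/2)

B = (1, -9/2)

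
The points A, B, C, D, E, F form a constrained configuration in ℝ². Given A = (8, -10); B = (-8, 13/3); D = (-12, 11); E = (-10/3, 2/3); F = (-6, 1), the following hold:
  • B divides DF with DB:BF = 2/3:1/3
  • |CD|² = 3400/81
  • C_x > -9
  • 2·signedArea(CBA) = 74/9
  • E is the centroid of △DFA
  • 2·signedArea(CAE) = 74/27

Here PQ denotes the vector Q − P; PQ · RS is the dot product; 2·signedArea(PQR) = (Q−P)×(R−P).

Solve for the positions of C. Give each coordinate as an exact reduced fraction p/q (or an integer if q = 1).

1. C_x = -26/3  [2·signedArea(CAE) = 74/27 ∩ 2·signedArea(CBA) = 74/9]
2. C_y = 49/9  [2·signedArea(CAE) = 74/27 ∩ 2·signedArea(CBA) = 74/9]
   → C = (-26/3, 49/9)

C = (-26/3, 49/9)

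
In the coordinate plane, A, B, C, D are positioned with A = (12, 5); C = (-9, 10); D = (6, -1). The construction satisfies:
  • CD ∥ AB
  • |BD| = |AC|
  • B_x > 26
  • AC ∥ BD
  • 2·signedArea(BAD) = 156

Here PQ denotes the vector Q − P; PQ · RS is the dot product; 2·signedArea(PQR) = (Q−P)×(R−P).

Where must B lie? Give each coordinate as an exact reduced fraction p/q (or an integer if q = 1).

B = (27, -6)

1. B_x = 27  [AC ∥ BD ∩ CD ∥ AB]
2. B_y = -6  [AC ∥ BD ∩ CD ∥ AB]
   → B = (27, -6)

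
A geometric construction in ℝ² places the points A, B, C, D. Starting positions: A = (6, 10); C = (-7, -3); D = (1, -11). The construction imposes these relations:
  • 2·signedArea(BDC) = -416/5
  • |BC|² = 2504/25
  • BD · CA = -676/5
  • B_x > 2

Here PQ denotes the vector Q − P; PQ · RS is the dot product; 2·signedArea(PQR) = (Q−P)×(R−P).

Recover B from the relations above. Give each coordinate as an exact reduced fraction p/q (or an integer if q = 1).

1. B_x = 3  [line -13·x + -13·y + 26/5 = 0 ∩ |BC|² = 2504/25]
2. B_y = -13/5  [line -13·x + -13·y + 26/5 = 0 ∩ |BC|² = 2504/25]
   → B = (3, -13/5)

B = (3, -13/5)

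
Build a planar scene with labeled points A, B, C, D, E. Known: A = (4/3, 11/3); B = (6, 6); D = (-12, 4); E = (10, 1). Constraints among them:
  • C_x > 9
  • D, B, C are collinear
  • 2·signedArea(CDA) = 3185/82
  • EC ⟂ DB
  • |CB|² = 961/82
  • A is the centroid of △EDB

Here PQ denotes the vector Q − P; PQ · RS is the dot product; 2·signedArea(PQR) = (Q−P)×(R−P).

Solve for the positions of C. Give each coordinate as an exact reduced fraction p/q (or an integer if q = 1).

1. C_x = 771/82  [D, B, C are collinear ∩ EC ⟂ DB]
2. C_y = 523/82  [D, B, C are collinear ∩ EC ⟂ DB]
   → C = (771/82, 523/82)

C = (771/82, 523/82)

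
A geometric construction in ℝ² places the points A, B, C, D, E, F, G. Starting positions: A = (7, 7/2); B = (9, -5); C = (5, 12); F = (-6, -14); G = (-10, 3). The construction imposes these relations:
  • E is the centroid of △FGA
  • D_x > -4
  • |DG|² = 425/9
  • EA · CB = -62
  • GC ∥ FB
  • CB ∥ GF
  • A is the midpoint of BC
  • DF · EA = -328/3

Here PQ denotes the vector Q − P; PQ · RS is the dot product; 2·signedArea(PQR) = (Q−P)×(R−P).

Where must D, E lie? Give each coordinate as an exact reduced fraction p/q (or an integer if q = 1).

1. E_x = -3  [E is the centroid of △FGA]
2. E_y = -5/2  [E is the centroid of △FGA]
   → E = (-3, -5/2)
3. D_x = -11/3  [line -10·x + -6·y + -104/3 = 0 ∩ |DG|² = 425/9]
4. D_y = 1/3  [line -10·x + -6·y + -104/3 = 0 ∩ |DG|² = 425/9]
   → D = (-11/3, 1/3)

D = (-11/3, 1/3)
E = (-3, -5/2)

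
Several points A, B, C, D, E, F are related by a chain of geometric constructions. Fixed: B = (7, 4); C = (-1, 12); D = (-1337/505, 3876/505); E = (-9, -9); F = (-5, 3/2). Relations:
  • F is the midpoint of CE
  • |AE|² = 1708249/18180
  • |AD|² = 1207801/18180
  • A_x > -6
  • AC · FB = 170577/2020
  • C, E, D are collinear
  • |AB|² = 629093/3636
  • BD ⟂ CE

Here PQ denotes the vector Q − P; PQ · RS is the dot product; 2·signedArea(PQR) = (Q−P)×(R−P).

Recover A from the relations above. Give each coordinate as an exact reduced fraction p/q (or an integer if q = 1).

A = (-8407/1515, 59/1010)

1. A_x = -8407/1515  [line -12·x + -5/2·y + -134217/2020 = 0 ∩ |AB|² = 629093/3636]
2. A_y = 59/1010  [line -12·x + -5/2·y + -134217/2020 = 0 ∩ |AB|² = 629093/3636]
   → A = (-8407/1515, 59/1010)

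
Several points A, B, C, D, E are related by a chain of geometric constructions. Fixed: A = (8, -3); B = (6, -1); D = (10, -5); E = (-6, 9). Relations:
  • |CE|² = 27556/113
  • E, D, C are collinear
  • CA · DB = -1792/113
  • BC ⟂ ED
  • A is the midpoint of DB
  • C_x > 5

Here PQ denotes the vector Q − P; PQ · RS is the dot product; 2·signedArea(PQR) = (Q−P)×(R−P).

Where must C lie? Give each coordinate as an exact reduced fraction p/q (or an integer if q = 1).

C = (650/113, -145/113)

1. C_x = 650/113  [E, D, C are collinear ∩ BC ⟂ ED]
2. C_y = -145/113  [E, D, C are collinear ∩ BC ⟂ ED]
   → C = (650/113, -145/113)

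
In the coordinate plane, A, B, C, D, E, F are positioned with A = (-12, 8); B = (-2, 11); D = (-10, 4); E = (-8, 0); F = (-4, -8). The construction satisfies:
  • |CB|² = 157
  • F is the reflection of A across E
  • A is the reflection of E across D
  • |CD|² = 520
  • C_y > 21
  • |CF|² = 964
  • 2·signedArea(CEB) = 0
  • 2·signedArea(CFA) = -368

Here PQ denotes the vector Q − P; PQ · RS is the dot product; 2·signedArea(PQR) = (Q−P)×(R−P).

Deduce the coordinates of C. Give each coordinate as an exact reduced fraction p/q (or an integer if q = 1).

C = (4, 22)

1. C_x = 4  [2·signedArea(CEB) = 0 ∩ 2·signedArea(CFA) = -368]
2. C_y = 22  [2·signedArea(CEB) = 0 ∩ 2·signedArea(CFA) = -368]
   → C = (4, 22)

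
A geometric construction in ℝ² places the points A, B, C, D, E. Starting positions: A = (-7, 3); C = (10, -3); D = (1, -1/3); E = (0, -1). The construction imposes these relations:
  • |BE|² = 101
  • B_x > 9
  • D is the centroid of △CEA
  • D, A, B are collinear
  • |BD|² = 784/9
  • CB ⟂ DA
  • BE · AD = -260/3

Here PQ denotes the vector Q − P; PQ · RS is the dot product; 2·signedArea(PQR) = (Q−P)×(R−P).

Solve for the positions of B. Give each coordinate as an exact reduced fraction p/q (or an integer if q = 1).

B = (125/13, -51/13)

1. B_x = 125/13  [D, A, B are collinear ∩ CB ⟂ DA]
2. B_y = -51/13  [D, A, B are collinear ∩ CB ⟂ DA]
   → B = (125/13, -51/13)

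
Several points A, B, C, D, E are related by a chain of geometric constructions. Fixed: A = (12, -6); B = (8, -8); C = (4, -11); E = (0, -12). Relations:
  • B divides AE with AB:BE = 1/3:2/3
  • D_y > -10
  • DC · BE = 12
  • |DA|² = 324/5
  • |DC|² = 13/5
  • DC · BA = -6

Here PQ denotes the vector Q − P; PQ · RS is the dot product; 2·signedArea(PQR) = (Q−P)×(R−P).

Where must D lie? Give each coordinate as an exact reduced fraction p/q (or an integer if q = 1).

1. D_x = 24/5  [line -4·x + -2·y + 0 = 0 ∩ |DA|² = 324/5]
2. D_y = -48/5  [line -4·x + -2·y + 0 = 0 ∩ |DA|² = 324/5]
   → D = (24/5, -48/5)

D = (24/5, -48/5)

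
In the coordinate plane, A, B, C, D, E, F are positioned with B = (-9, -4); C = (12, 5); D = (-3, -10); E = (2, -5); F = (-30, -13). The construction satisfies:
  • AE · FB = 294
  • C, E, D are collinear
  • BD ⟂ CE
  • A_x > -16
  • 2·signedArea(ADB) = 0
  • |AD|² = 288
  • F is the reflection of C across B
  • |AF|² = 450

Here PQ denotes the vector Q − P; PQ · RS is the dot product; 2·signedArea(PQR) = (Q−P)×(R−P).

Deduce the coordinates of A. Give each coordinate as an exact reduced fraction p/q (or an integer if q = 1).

1. A_x = -15  [2·signedArea(ADB) = 0 ∩ AE · FB = 294]
2. A_y = 2  [2·signedArea(ADB) = 0 ∩ AE · FB = 294]
   → A = (-15, 2)

A = (-15, 2)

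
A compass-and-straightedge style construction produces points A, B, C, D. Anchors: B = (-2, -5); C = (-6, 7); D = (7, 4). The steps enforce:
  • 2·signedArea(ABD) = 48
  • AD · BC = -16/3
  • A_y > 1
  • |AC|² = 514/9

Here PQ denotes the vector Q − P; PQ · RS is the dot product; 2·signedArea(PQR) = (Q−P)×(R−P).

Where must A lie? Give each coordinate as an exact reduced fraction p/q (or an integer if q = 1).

1. A_x = -1/3  [2·signedArea(ABD) = 48 ∩ AD · BC = -16/3]
2. A_y = 2  [2·signedArea(ABD) = 48 ∩ AD · BC = -16/3]
   → A = (-1/3, 2)

A = (-1/3, 2)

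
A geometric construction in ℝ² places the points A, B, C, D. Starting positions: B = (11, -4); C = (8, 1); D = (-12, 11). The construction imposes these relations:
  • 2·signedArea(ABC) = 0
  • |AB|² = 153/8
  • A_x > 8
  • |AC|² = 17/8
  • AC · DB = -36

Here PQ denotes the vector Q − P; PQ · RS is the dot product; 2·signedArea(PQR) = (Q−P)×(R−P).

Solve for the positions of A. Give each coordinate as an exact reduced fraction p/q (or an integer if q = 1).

A = (35/4, -1/4)

1. A_x = 35/4  [2·signedArea(ABC) = 0 ∩ AC · DB = -36]
2. A_y = -1/4  [2·signedArea(ABC) = 0 ∩ AC · DB = -36]
   → A = (35/4, -1/4)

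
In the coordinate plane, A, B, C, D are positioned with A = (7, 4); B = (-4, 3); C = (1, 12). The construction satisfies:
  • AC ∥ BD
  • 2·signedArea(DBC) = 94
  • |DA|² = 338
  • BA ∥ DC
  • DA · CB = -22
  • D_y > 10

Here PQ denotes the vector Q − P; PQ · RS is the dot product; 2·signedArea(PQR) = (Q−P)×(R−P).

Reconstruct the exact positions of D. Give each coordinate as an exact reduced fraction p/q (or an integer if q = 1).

1. D_x = -10  [BA ∥ DC ∩ AC ∥ BD]
2. D_y = 11  [BA ∥ DC ∩ AC ∥ BD]
   → D = (-10, 11)

D = (-10, 11)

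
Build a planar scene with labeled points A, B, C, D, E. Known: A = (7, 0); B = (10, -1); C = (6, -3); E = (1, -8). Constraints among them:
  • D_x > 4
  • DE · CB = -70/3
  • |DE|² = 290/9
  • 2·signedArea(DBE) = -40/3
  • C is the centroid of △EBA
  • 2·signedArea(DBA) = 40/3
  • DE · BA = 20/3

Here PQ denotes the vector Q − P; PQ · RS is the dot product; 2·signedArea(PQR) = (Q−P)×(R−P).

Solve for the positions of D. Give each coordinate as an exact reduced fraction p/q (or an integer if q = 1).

D = (14/3, -11/3)

1. D_x = 14/3  [2·signedArea(DBA) = 40/3 ∩ DE · CB = -70/3]
2. D_y = -11/3  [2·signedArea(DBA) = 40/3 ∩ DE · CB = -70/3]
   → D = (14/3, -11/3)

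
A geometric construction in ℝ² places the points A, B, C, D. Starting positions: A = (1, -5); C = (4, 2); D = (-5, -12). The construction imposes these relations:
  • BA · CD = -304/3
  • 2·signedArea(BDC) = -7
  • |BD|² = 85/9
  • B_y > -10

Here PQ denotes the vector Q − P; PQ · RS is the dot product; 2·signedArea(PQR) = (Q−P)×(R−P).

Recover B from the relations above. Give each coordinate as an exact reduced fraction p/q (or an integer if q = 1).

1. B_x = -3  [BA · CD = -304/3 ∩ 2·signedArea(BDC) = -7]
2. B_y = -29/3  [BA · CD = -304/3 ∩ 2·signedArea(BDC) = -7]
   → B = (-3, -29/3)

B = (-3, -29/3)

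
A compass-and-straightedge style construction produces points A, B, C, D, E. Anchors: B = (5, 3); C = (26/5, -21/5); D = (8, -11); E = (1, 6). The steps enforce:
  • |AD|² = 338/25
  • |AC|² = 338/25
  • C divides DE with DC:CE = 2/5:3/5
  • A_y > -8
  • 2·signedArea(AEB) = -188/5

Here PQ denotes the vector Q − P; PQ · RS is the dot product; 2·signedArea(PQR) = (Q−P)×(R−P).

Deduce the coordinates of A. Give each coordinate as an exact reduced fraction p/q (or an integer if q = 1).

1. A_x = 33/5  [line 3·x + 4·y + 53/5 = 0 ∩ |AD|² = 338/25]
2. A_y = -38/5  [line 3·x + 4·y + 53/5 = 0 ∩ |AD|² = 338/25]
   → A = (33/5, -38/5)

A = (33/5, -38/5)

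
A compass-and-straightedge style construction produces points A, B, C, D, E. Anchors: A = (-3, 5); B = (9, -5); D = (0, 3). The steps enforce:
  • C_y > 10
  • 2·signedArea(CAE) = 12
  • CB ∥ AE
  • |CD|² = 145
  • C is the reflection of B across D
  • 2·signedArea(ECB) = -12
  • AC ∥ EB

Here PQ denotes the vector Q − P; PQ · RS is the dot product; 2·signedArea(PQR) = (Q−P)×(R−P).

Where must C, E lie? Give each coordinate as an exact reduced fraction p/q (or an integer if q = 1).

1. C_x = -9  [C is the reflection of B across D]
2. C_y = 11  [C is the reflection of B across D]
   → C = (-9, 11)
3. E_x = 15  [AC ∥ EB ∩ CB ∥ AE]
4. E_y = -11  [AC ∥ EB ∩ CB ∥ AE]
   → E = (15, -11)

C = (-9, 11)
E = (15, -11)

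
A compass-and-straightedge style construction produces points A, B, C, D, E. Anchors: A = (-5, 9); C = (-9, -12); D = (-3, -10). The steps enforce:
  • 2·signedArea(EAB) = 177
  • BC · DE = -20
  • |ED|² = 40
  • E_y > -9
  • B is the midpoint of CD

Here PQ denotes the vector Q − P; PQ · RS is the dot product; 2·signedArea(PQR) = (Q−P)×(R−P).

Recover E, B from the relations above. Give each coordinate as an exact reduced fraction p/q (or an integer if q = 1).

B = (-6, -11)
E = (3, -8)

1. B_x = -6  [B is the midpoint of CD]
2. B_y = -11  [B is the midpoint of CD]
   → B = (-6, -11)
3. E_x = 3  [2·signedArea(EAB) = 177 ∩ BC · DE = -20]
4. E_y = -8  [2·signedArea(EAB) = 177 ∩ BC · DE = -20]
   → E = (3, -8)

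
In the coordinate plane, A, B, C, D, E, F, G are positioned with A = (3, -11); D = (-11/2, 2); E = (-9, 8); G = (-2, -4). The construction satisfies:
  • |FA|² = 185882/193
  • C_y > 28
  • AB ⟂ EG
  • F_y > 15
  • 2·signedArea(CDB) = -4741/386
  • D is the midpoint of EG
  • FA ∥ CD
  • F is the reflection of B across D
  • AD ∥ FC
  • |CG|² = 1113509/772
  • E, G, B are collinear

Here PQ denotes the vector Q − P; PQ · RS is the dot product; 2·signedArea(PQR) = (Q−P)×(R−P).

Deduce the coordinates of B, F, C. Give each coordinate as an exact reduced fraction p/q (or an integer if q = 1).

1. B_x = 447/193  [E, G, B are collinear ∩ AB ⟂ EG]
2. B_y = -2200/193  [E, G, B are collinear ∩ AB ⟂ EG]
   → B = (447/193, -2200/193)
3. F_x = -2570/193  [F is the reflection of B across D]
4. F_y = 2972/193  [F is the reflection of B across D]
   → F = (-2570/193, 2972/193)
5. C_x = -8421/386  [FA ∥ CD ∩ AD ∥ FC]
6. C_y = 5481/193  [FA ∥ CD ∩ AD ∥ FC]
   → C = (-8421/386, 5481/193)

B = (447/193, -2200/193)
C = (-8421/386, 5481/193)
F = (-2570/193, 2972/193)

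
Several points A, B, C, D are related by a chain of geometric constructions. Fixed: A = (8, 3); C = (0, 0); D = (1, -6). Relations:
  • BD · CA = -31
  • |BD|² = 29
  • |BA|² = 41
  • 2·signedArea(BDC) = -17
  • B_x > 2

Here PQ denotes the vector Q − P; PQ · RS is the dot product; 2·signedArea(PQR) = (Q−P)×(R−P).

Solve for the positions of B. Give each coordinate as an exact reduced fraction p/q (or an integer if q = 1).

B = (3, -1)

1. B_x = 3  [2·signedArea(BDC) = -17 ∩ BD · CA = -31]
2. B_y = -1  [2·signedArea(BDC) = -17 ∩ BD · CA = -31]
   → B = (3, -1)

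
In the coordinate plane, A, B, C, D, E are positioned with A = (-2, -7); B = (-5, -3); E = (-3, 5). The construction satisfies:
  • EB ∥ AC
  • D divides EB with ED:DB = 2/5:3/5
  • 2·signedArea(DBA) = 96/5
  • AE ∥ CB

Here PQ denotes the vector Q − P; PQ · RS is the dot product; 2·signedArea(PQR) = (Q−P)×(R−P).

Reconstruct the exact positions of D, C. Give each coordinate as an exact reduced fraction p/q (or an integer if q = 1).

C = (-4, -15)
D = (-19/5, 9/5)

1. D_x = -19/5  [D divides EB with ED:DB = 2/5:3/5]
2. D_y = 9/5  [D divides EB with ED:DB = 2/5:3/5]
   → D = (-19/5, 9/5)
3. C_x = -4  [AE ∥ CB ∩ EB ∥ AC]
4. C_y = -15  [AE ∥ CB ∩ EB ∥ AC]
   → C = (-4, -15)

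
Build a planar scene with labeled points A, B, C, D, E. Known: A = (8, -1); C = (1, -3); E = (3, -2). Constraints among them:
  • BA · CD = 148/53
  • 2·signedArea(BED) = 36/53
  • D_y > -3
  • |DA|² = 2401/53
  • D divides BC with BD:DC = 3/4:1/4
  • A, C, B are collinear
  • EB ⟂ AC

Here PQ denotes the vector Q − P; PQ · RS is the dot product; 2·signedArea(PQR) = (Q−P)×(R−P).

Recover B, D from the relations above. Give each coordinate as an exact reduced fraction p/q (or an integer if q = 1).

1. B_x = 165/53  [A, C, B are collinear ∩ EB ⟂ AC]
2. B_y = -127/53  [A, C, B are collinear ∩ EB ⟂ AC]
   → B = (165/53, -127/53)
3. D_x = 81/53  [D divides BC with BD:DC = 3/4:1/4]
4. D_y = -151/53  [D divides BC with BD:DC = 3/4:1/4]
   → D = (81/53, -151/53)

B = (165/53, -127/53)
D = (81/53, -151/53)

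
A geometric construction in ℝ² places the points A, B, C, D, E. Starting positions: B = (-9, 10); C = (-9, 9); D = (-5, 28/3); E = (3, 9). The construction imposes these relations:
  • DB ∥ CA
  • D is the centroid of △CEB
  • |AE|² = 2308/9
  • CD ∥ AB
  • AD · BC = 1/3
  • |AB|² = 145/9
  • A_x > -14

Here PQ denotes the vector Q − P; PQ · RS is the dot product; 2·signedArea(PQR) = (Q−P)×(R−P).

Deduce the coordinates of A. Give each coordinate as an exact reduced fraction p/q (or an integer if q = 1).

A = (-13, 29/3)

1. A_x = -13  [CD ∥ AB ∩ DB ∥ CA]
2. A_y = 29/3  [CD ∥ AB ∩ DB ∥ CA]
   → A = (-13, 29/3)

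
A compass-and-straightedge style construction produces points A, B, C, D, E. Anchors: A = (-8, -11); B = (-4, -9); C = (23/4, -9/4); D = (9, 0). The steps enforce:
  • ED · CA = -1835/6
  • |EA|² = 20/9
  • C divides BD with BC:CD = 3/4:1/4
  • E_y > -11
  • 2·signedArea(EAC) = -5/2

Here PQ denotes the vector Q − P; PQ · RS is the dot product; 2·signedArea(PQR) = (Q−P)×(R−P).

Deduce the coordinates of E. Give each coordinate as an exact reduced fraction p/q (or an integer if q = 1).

1. E_x = -20/3  [2·signedArea(EAC) = -5/2 ∩ ED · CA = -1835/6]
2. E_y = -31/3  [2·signedArea(EAC) = -5/2 ∩ ED · CA = -1835/6]
   → E = (-20/3, -31/3)

E = (-20/3, -31/3)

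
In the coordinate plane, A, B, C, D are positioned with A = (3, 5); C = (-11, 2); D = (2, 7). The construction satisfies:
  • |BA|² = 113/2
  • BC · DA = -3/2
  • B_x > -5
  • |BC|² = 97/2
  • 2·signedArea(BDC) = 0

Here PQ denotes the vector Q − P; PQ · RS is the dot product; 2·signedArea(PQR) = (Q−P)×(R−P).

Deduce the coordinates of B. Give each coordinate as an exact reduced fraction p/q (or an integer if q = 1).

B = (-9/2, 9/2)

1. B_x = -9/2  [2·signedArea(BDC) = 0 ∩ BC · DA = -3/2]
2. B_y = 9/2  [2·signedArea(BDC) = 0 ∩ BC · DA = -3/2]
   → B = (-9/2, 9/2)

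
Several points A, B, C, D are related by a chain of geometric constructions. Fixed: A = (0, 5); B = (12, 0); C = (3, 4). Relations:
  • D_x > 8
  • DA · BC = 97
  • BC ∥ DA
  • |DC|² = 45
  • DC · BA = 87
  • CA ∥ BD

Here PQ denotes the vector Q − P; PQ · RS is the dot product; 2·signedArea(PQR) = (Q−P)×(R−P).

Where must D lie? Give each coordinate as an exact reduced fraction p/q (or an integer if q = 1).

D = (9, 1)

1. D_x = 9  [BC ∥ DA ∩ CA ∥ BD]
2. D_y = 1  [BC ∥ DA ∩ CA ∥ BD]
   → D = (9, 1)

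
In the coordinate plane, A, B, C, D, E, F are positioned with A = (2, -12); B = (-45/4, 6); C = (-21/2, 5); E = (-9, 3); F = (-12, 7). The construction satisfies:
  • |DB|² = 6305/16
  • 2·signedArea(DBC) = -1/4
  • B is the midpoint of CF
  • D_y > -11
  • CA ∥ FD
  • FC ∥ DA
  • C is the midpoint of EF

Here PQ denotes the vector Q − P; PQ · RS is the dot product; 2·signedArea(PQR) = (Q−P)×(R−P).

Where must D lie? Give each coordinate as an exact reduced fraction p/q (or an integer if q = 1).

D = (1/2, -10)

1. D_x = 1/2  [FC ∥ DA ∩ CA ∥ FD]
2. D_y = -10  [FC ∥ DA ∩ CA ∥ FD]
   → D = (1/2, -10)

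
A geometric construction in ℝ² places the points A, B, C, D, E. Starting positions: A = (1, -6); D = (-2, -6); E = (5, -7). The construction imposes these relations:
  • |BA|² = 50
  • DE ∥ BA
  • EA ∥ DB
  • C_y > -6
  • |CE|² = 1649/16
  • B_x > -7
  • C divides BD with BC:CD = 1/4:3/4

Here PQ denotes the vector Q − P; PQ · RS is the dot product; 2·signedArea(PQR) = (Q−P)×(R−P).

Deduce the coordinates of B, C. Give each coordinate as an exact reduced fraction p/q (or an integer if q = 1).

1. B_x = -6  [DE ∥ BA ∩ EA ∥ DB]
2. B_y = -5  [DE ∥ BA ∩ EA ∥ DB]
   → B = (-6, -5)
3. C_x = -5  [C divides BD with BC:CD = 1/4:3/4]
4. C_y = -21/4  [C divides BD with BC:CD = 1/4:3/4]
   → C = (-5, -21/4)

B = (-6, -5)
C = (-5, -21/4)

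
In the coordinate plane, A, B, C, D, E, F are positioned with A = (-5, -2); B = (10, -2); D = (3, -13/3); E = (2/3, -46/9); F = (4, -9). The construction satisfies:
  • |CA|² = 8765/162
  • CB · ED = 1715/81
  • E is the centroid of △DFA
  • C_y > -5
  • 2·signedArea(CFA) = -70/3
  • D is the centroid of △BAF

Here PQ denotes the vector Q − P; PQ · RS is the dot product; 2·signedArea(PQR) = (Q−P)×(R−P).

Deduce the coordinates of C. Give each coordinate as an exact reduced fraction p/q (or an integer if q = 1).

C = (11/6, -85/18)

1. C_x = 11/6  [CB · ED = 1715/81 ∩ 2·signedArea(CFA) = -70/3]
2. C_y = -85/18  [CB · ED = 1715/81 ∩ 2·signedArea(CFA) = -70/3]
   → C = (11/6, -85/18)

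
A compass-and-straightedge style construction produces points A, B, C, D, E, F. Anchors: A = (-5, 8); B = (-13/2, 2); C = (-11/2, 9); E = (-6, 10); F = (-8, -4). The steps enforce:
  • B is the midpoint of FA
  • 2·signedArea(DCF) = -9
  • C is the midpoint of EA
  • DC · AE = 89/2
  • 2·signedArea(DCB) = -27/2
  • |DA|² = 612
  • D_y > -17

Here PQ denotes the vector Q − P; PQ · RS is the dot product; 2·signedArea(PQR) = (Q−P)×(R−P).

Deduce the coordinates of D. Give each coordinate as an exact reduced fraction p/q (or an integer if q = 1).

1. D_x = -11  [2·signedArea(DCF) = -9 ∩ DC · AE = 89/2]
2. D_y = -16  [2·signedArea(DCF) = -9 ∩ DC · AE = 89/2]
   → D = (-11, -16)

D = (-11, -16)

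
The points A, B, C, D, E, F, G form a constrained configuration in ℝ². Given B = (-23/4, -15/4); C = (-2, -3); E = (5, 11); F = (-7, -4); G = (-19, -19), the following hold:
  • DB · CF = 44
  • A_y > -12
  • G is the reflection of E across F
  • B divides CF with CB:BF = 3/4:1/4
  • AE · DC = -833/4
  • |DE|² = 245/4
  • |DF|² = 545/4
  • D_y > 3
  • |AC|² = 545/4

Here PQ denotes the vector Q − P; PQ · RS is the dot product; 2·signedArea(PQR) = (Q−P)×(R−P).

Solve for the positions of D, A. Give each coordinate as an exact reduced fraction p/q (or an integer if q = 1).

A = (-21/2, -11)
D = (3/2, 4)

1. D_x = 3/2  [line 5·x + 1·y + -23/2 = 0 ∩ |DF|² = 545/4]
2. D_y = 4  [line 5·x + 1·y + -23/2 = 0 ∩ |DF|² = 545/4]
   → D = (3/2, 4)
3. A_x = -21/2  [line 7/2·x + 7·y + 455/4 = 0 ∩ |AC|² = 545/4]
4. A_y = -11  [line 7/2·x + 7·y + 455/4 = 0 ∩ |AC|² = 545/4]
   → A = (-21/2, -11)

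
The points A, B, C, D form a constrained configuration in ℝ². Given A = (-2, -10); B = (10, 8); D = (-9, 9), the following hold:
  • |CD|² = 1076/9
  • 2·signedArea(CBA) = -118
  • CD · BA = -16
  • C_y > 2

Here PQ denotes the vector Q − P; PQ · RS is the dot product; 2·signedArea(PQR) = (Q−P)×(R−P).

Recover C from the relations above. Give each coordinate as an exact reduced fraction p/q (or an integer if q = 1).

1. C_x = -1/3  [2·signedArea(CBA) = -118 ∩ CD · BA = -16]
2. C_y = 7/3  [2·signedArea(CBA) = -118 ∩ CD · BA = -16]
   → C = (-1/3, 7/3)

C = (-1/3, 7/3)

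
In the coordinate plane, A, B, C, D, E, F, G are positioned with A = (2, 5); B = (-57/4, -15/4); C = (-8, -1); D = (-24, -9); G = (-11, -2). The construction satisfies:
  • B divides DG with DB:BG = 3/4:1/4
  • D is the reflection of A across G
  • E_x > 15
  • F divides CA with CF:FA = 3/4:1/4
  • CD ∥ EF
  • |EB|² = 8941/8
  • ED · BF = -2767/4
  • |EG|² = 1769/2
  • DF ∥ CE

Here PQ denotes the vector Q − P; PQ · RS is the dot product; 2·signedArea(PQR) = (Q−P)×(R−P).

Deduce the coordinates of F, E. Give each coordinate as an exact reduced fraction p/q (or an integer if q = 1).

E = (31/2, 23/2)
F = (-1/2, 7/2)

1. F_x = -1/2  [F divides CA with CF:FA = 3/4:1/4]
2. F_y = 7/2  [F divides CA with CF:FA = 3/4:1/4]
   → F = (-1/2, 7/2)
3. E_x = 31/2  [CD ∥ EF ∩ DF ∥ CE]
4. E_y = 23/2  [CD ∥ EF ∩ DF ∥ CE]
   → E = (31/2, 23/2)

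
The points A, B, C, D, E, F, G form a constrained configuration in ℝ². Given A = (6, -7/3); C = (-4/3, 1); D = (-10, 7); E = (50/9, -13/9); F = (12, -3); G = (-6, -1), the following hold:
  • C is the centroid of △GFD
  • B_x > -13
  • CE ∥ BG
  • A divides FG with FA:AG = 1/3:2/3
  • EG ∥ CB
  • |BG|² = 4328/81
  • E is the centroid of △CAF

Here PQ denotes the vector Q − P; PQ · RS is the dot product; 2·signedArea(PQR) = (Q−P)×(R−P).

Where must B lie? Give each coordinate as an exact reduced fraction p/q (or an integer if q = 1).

1. B_x = -116/9  [CE ∥ BG ∩ EG ∥ CB]
2. B_y = 13/9  [CE ∥ BG ∩ EG ∥ CB]
   → B = (-116/9, 13/9)

B = (-116/9, 13/9)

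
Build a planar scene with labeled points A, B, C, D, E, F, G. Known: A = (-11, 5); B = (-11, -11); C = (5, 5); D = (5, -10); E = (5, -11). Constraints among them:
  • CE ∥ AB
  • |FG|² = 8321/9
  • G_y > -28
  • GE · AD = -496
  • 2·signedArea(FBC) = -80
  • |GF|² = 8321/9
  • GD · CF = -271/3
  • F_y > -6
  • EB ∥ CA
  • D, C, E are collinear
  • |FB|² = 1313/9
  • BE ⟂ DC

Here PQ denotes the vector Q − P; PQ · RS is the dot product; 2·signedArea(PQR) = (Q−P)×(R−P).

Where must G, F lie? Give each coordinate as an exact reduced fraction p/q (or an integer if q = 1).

F = (-1/3, -16/3)
G = (21, -27)

1. F_x = -1/3  [line -16·x + 16·y + 80 = 0 ∩ |FB|² = 1313/9]
2. F_y = -16/3  [line -16·x + 16·y + 80 = 0 ∩ |FB|² = 1313/9]
   → F = (-1/3, -16/3)
3. G_x = 21  [GD · CF = -271/3 ∩ GE · AD = -496]
4. G_y = -27  [GD · CF = -271/3 ∩ GE · AD = -496]
   → G = (21, -27)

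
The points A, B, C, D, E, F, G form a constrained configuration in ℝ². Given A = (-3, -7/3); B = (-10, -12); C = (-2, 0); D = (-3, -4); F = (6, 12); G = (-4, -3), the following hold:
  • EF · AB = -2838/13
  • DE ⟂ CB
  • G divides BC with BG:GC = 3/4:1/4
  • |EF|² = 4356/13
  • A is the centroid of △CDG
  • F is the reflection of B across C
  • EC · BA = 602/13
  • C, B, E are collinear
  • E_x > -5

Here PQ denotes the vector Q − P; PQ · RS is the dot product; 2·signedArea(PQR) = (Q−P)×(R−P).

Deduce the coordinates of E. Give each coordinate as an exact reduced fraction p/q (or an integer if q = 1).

1. E_x = -54/13  [C, B, E are collinear ∩ DE ⟂ CB]
2. E_y = -42/13  [C, B, E are collinear ∩ DE ⟂ CB]
   → E = (-54/13, -42/13)

E = (-54/13, -42/13)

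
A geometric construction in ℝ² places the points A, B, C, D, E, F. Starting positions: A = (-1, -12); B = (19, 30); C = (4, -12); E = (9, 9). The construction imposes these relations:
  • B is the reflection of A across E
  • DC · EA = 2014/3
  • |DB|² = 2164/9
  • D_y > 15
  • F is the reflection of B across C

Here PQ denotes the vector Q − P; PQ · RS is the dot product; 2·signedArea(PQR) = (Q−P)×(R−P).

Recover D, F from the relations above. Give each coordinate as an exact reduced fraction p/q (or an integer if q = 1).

D = (37/3, 16)
F = (-11, -54)

1. D_x = 37/3  [line 10·x + 21·y + -1378/3 = 0 ∩ |DB|² = 2164/9]
2. D_y = 16  [line 10·x + 21·y + -1378/3 = 0 ∩ |DB|² = 2164/9]
   → D = (37/3, 16)
3. F_x = -11  [F is the reflection of B across C]
4. F_y = -54  [F is the reflection of B across C]
   → F = (-11, -54)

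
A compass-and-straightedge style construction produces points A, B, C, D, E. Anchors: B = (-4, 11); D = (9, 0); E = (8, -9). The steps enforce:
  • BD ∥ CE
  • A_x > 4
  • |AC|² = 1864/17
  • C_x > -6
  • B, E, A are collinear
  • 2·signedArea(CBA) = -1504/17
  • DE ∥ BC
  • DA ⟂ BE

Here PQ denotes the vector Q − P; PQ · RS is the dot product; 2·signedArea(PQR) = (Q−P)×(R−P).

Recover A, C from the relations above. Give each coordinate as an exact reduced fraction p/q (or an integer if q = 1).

1. A_x = 73/17  [B, E, A are collinear ∩ DA ⟂ BE]
2. A_y = -48/17  [B, E, A are collinear ∩ DA ⟂ BE]
   → A = (73/17, -48/17)
3. C_x = -5  [BD ∥ CE ∩ DE ∥ BC]
4. C_y = 2  [BD ∥ CE ∩ DE ∥ BC]
   → C = (-5, 2)

A = (73/17, -48/17)
C = (-5, 2)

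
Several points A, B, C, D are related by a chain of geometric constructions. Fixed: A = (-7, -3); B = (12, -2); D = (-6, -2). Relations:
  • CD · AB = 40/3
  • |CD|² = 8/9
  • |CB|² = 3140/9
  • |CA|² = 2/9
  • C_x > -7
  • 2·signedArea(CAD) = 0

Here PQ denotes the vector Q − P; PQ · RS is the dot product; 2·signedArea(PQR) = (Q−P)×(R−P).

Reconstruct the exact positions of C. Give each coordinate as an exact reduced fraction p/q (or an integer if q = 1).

1. C_x = -20/3  [2·signedArea(CAD) = 0 ∩ CD · AB = 40/3]
2. C_y = -8/3  [2·signedArea(CAD) = 0 ∩ CD · AB = 40/3]
   → C = (-20/3, -8/3)

C = (-20/3, -8/3)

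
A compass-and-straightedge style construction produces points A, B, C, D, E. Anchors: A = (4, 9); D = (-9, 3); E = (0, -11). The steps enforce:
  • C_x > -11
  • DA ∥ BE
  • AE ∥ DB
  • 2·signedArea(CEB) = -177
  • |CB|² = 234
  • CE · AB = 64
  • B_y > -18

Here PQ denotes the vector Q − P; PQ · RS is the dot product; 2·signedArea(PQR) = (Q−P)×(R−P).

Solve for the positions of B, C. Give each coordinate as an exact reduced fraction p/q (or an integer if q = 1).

1. B_x = -13  [DA ∥ BE ∩ AE ∥ DB]
2. B_y = -17  [DA ∥ BE ∩ AE ∥ DB]
   → B = (-13, -17)
3. C_x = -10  [CE · AB = 64 ∩ 2·signedArea(CEB) = -177]
4. C_y = -2  [CE · AB = 64 ∩ 2·signedArea(CEB) = -177]
   → C = (-10, -2)

B = (-13, -17)
C = (-10, -2)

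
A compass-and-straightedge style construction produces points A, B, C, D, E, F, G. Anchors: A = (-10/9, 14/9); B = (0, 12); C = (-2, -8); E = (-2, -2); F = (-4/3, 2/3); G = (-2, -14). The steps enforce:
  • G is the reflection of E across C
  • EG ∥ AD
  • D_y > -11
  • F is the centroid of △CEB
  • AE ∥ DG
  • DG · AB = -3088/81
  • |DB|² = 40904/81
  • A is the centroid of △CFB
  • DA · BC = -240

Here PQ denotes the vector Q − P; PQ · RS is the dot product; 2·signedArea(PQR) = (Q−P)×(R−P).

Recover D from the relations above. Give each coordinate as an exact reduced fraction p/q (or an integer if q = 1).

D = (-10/9, -94/9)

1. D_x = -10/9  [AE ∥ DG ∩ EG ∥ AD]
2. D_y = -94/9  [AE ∥ DG ∩ EG ∥ AD]
   → D = (-10/9, -94/9)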